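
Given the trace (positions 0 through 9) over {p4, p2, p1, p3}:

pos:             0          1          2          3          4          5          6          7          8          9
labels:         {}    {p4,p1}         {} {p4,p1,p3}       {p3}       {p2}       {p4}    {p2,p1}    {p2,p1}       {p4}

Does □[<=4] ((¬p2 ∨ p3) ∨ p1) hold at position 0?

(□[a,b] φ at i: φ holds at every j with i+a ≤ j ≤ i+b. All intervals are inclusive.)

Check ((¬p2 ∨ p3) ∨ p1) at every j in [0,4]:
  j=0: true
  j=1: true
  j=2: true
  j=3: true
  j=4: true
All positions satisfy it → formula holds.

Yes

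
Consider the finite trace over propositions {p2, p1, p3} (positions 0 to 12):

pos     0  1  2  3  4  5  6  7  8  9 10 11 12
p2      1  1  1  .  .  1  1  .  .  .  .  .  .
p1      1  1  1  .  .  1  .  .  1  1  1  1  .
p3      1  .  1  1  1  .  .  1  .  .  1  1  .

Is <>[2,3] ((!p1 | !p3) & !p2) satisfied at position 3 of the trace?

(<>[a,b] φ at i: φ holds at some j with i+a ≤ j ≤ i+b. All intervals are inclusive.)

Check ((!p1 | !p3) & !p2) at each j in [5,6]:
  j=5: false
  j=6: false
No position in the window satisfies it → formula fails.

False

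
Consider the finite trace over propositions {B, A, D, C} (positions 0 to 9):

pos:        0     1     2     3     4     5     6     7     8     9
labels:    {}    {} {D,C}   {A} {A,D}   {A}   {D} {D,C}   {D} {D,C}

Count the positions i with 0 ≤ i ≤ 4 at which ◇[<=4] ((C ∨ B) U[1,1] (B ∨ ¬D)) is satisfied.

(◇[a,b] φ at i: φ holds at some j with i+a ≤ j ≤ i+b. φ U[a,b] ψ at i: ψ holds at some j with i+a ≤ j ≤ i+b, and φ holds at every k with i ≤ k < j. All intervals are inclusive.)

Evaluate at each i in [0,4]:
  i=0: ✓ (witness j=2)
  i=1: ✓ (witness j=2)
  i=2: ✓ (witness j=2)
  i=3: ✗ (none in [3,7])
  i=4: ✗ (none in [4,8])
Positions where it holds: {0, 1, 2} → 3.

3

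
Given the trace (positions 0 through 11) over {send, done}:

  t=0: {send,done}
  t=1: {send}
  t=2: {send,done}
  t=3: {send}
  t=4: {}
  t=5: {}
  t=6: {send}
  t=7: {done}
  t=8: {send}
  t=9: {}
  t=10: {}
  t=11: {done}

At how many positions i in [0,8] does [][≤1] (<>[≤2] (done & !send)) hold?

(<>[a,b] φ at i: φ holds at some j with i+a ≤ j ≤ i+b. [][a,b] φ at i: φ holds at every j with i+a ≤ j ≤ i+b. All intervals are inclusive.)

2

Evaluate at each i in [0,8]:
  i=0: ✗ (fails at j=0)
  i=1: ✗ (fails at j=1)
  i=2: ✗ (fails at j=2)
  i=3: ✗ (fails at j=3)
  i=4: ✗ (fails at j=4)
  i=5: ✓ (all of [5,6])
  i=6: ✓ (all of [6,7])
  i=7: ✗ (fails at j=8)
  i=8: ✗ (fails at j=8)
Positions where it holds: {5, 6} → 2.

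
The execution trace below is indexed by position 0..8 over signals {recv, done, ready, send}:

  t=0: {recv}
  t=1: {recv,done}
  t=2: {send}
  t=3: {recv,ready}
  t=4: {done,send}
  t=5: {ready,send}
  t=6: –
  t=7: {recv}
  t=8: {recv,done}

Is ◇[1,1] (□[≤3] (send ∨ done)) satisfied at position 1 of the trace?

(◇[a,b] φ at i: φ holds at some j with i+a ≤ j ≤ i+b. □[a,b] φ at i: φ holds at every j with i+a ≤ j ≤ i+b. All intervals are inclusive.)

Does not hold

Check □[≤3] (send ∨ done) at each j in [2,2]:
  j=2: fails at 3
No position in the window satisfies it → formula fails.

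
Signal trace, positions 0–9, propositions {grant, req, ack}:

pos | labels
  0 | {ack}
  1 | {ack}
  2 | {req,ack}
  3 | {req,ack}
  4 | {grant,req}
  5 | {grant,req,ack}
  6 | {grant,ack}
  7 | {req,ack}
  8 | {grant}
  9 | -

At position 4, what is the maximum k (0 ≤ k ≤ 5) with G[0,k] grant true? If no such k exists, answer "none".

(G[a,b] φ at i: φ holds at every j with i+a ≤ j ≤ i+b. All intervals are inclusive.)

grant must hold from j=4 onward; find where it first fails.
  j=4: holds
  j=5: holds
  j=6: holds
  j=7: fails
Holds on [4,6], so largest k = 2.

2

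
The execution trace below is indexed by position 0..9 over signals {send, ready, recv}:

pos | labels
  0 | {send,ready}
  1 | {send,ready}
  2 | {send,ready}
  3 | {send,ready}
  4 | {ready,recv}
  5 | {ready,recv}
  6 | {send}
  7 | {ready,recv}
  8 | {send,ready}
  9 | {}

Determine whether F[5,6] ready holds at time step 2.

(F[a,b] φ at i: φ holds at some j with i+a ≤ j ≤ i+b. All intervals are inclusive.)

True

Check ready at each j in [7,8]:
  j=7: true
  j=8: true
Found at j=7 → formula holds.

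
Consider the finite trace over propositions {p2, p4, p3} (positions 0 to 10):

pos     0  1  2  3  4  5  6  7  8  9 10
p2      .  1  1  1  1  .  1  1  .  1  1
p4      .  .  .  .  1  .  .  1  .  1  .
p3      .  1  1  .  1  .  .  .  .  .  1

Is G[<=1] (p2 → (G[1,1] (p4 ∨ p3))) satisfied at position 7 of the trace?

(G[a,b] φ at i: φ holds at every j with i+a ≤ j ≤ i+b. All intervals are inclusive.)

Check (p2 → (G[1,1] (p4 ∨ p3))) at every j in [7,8]:
  j=7: antecedent true; consequent fails at 8 → ✗
  j=8: antecedent false → ✓
Fails at j=7 → formula fails.

False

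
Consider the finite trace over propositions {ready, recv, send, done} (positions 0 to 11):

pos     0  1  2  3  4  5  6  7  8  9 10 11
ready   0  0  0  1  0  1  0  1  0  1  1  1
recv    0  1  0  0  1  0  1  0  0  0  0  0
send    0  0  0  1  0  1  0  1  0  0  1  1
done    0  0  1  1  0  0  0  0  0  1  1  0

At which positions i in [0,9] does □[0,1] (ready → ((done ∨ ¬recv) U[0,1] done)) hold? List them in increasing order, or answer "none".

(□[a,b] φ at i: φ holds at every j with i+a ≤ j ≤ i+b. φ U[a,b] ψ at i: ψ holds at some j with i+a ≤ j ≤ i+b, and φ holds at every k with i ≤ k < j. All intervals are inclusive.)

0, 1, 2, 3, 8, 9

Evaluate at each i in [0,9]:
  i=0: ✓ (all of [0,1])
  i=1: ✓ (all of [1,2])
  i=2: ✓ (all of [2,3])
  i=3: ✓ (all of [3,4])
  i=4: ✗ (fails at j=5)
  i=5: ✗ (fails at j=5)
  i=6: ✗ (fails at j=7)
  i=7: ✗ (fails at j=7)
  i=8: ✓ (all of [8,9])
  i=9: ✓ (all of [9,10])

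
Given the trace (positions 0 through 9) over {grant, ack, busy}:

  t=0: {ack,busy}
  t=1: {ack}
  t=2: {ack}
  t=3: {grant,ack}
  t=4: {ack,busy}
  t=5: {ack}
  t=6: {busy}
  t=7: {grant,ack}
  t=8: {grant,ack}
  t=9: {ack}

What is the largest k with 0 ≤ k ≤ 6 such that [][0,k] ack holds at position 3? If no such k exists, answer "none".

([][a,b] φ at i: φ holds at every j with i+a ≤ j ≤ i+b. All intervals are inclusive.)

2

ack must hold from j=3 onward; find where it first fails.
  j=3: holds
  j=4: holds
  j=5: holds
  j=6: fails
Holds on [3,5], so largest k = 2.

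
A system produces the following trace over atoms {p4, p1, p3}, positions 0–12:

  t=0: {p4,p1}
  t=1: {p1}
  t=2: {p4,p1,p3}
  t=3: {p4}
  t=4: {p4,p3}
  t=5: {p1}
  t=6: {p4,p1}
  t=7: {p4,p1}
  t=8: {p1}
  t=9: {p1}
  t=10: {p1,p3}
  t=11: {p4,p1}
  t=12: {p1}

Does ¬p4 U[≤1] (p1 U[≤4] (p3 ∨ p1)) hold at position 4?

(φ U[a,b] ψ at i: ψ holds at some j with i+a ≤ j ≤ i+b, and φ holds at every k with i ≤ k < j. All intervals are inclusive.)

Yes

Need some j in [4,5] with (p1 U[≤4] (p3 ∨ p1)), and ¬p4 at every k in [4,j-1].
  j=4: (p1 U[≤4] (p3 ∨ p1)) holds; no prefix to check → satisfied.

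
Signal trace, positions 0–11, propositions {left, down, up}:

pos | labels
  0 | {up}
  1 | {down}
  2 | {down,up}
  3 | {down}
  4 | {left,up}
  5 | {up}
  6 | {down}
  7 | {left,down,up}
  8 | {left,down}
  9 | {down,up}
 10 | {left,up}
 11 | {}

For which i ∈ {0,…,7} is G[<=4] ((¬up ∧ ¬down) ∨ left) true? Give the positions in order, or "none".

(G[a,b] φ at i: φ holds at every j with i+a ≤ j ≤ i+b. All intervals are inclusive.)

Evaluate at each i in [0,7]:
  i=0: ✗ (fails at j=0)
  i=1: ✗ (fails at j=1)
  i=2: ✗ (fails at j=2)
  i=3: ✗ (fails at j=3)
  i=4: ✗ (fails at j=5)
  i=5: ✗ (fails at j=5)
  i=6: ✗ (fails at j=6)
  i=7: ✗ (fails at j=9)

none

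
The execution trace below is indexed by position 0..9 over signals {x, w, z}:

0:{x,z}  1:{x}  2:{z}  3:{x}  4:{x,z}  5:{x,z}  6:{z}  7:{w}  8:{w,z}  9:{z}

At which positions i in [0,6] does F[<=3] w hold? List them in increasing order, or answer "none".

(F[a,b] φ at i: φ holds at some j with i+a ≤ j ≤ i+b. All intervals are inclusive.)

4, 5, 6

Evaluate at each i in [0,6]:
  i=0: ✗ (none in [0,3])
  i=1: ✗ (none in [1,4])
  i=2: ✗ (none in [2,5])
  i=3: ✗ (none in [3,6])
  i=4: ✓ (witness j=7)
  i=5: ✓ (witness j=7)
  i=6: ✓ (witness j=7)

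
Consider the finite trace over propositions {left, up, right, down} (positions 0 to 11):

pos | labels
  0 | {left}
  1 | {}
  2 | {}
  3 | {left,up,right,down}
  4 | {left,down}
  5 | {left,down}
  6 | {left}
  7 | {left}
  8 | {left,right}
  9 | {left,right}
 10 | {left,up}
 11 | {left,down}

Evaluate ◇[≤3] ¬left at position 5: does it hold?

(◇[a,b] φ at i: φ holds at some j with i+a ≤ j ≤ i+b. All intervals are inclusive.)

Check ¬left at each j in [5,8]:
  j=5: false
  j=6: false
  j=7: false
  j=8: false
No position in the window satisfies it → formula fails.

False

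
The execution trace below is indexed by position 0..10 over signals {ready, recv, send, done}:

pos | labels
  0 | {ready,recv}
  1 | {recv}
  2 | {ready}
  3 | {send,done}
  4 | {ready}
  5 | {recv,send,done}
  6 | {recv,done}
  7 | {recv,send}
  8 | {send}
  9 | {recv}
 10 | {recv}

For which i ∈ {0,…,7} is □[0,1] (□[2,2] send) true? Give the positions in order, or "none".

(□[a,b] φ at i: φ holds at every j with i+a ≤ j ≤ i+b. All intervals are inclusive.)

Evaluate at each i in [0,7]:
  i=0: ✗ (fails at j=0)
  i=1: ✗ (fails at j=2)
  i=2: ✗ (fails at j=2)
  i=3: ✗ (fails at j=4)
  i=4: ✗ (fails at j=4)
  i=5: ✓ (all of [5,6])
  i=6: ✗ (fails at j=7)
  i=7: ✗ (fails at j=7)

5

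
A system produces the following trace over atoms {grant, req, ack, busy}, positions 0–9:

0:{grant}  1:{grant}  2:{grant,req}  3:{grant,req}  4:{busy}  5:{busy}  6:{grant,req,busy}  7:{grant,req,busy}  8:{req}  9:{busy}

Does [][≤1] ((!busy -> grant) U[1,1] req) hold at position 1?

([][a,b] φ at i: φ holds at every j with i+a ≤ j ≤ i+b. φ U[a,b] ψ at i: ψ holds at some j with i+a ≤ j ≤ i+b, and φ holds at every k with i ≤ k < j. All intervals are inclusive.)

Holds

Check ((!busy -> grant) U[1,1] req) at every j in [1,2]:
  j=1: holds
  j=2: holds
All positions satisfy it → formula holds.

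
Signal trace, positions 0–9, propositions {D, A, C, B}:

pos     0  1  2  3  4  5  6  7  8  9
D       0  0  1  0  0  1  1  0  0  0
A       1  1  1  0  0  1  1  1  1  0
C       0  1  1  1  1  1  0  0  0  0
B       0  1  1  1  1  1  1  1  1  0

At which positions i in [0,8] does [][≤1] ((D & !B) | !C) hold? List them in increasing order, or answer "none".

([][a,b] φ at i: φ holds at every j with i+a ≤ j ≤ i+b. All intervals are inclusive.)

Evaluate at each i in [0,8]:
  i=0: ✗ (fails at j=1)
  i=1: ✗ (fails at j=1)
  i=2: ✗ (fails at j=2)
  i=3: ✗ (fails at j=3)
  i=4: ✗ (fails at j=4)
  i=5: ✗ (fails at j=5)
  i=6: ✓ (all of [6,7])
  i=7: ✓ (all of [7,8])
  i=8: ✓ (all of [8,9])

6, 7, 8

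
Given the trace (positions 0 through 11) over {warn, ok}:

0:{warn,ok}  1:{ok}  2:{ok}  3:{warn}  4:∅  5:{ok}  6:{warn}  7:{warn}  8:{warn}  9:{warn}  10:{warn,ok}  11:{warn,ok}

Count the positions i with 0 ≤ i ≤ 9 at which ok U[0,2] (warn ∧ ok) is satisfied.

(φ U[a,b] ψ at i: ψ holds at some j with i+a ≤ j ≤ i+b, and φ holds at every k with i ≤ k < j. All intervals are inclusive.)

Evaluate at each i in [0,9]:
  i=0: ✓ (rhs at j=0)
  i=1: ✗ (no rhs in [1,3])
  i=2: ✗ (no rhs in [2,4])
  i=3: ✗ (no rhs in [3,5])
  i=4: ✗ (no rhs in [4,6])
  i=5: ✗ (no rhs in [5,7])
  i=6: ✗ (no rhs in [6,8])
  i=7: ✗ (no rhs in [7,9])
  i=8: ✗ (lhs fails at k=8 before rhs at j=10)
  i=9: ✗ (lhs fails at k=9 before rhs at j=10)
Positions where it holds: {0} → 1.

1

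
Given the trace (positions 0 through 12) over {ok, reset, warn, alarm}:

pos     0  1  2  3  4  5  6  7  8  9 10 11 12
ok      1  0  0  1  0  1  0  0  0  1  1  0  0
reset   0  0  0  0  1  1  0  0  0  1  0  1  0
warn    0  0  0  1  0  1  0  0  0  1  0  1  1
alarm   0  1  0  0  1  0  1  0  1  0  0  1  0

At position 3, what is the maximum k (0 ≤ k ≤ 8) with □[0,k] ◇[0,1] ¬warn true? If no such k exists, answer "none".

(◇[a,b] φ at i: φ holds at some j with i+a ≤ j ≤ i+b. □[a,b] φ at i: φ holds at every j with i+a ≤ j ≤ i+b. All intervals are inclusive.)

◇[0,1] ¬warn must hold from j=3 onward; find where it first fails.
  j=3: holds
  j=4: holds
  j=5: holds
  j=6: holds
  j=7: holds
  j=8: holds
  j=9: holds
  j=10: holds
  j=11: fails
Holds on [3,10], so largest k = 7.

7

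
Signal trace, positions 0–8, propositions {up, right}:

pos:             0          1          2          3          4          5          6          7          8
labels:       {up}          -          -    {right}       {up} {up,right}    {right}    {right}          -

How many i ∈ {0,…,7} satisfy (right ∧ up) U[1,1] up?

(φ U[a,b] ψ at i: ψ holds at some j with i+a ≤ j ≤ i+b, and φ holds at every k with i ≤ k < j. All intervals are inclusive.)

Evaluate at each i in [0,7]:
  i=0: ✗ (no rhs in [1,1])
  i=1: ✗ (no rhs in [2,2])
  i=2: ✗ (no rhs in [3,3])
  i=3: ✗ (lhs fails at k=3 before rhs at j=4)
  i=4: ✗ (lhs fails at k=4 before rhs at j=5)
  i=5: ✗ (no rhs in [6,6])
  i=6: ✗ (no rhs in [7,7])
  i=7: ✗ (no rhs in [8,8])
Positions where it holds: {} → 0.

0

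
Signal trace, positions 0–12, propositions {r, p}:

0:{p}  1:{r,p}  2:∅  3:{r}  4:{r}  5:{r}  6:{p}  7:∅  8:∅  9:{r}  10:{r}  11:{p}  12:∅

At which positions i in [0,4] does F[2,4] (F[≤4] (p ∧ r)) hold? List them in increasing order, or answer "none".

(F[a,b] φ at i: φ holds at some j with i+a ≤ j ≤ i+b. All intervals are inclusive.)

Evaluate at each i in [0,4]:
  i=0: ✗ (none in [2,4])
  i=1: ✗ (none in [3,5])
  i=2: ✗ (none in [4,6])
  i=3: ✗ (none in [5,7])
  i=4: ✗ (none in [6,8])

none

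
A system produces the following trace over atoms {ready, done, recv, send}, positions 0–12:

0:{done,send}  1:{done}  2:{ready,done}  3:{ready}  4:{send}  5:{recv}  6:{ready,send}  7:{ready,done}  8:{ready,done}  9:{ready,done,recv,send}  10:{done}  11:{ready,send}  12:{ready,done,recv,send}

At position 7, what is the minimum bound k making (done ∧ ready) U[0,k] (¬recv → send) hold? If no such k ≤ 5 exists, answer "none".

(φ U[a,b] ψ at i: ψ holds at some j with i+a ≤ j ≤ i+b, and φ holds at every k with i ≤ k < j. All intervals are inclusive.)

2

Need earliest j ≥ 7 with (¬recv → send), and (done ∧ ready) at every k in [7,j-1].
  j=7: rhs fails.
  j=8: rhs fails.
  j=9: rhs holds; lhs holds on [7,8]. k = 2.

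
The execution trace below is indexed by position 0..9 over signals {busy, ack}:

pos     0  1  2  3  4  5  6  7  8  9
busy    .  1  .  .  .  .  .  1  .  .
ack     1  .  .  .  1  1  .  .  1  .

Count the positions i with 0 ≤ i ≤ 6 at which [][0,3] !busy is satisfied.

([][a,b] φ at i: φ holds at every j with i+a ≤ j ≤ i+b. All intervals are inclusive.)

Evaluate at each i in [0,6]:
  i=0: ✗ (fails at j=1)
  i=1: ✗ (fails at j=1)
  i=2: ✓ (all of [2,5])
  i=3: ✓ (all of [3,6])
  i=4: ✗ (fails at j=7)
  i=5: ✗ (fails at j=7)
  i=6: ✗ (fails at j=7)
Positions where it holds: {2, 3} → 2.

2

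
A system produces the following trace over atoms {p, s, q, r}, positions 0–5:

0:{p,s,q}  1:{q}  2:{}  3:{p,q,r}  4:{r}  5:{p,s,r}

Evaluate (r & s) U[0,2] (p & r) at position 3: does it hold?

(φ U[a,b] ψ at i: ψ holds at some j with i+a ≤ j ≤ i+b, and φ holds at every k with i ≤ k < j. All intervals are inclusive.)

Need some j in [3,5] with (p & r), and (r & s) at every k in [3,j-1].
  j=3: (p & r) holds; no prefix to check → satisfied.

True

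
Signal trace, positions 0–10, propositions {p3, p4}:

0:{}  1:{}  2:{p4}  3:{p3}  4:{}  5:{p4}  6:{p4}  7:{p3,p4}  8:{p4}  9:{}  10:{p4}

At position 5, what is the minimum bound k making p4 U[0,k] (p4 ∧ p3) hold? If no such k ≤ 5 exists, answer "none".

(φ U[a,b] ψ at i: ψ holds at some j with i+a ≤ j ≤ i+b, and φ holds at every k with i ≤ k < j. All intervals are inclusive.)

Need earliest j ≥ 5 with (p4 ∧ p3), and p4 at every k in [5,j-1].
  j=5: rhs fails.
  j=6: rhs fails.
  j=7: rhs holds; lhs holds on [5,6]. k = 2.

2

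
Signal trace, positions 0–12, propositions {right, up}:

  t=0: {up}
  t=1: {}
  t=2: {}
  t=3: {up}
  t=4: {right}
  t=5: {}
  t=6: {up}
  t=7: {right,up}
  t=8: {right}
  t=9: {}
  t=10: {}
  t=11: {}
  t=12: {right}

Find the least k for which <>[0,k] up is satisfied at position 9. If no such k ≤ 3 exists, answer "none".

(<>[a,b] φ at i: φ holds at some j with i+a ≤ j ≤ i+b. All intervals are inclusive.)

none

Scan j = 9,10,… for up:
  j=9: fails
  j=10: fails
  j=11: fails
  j=12: fails
No j in [9,12] satisfies it → none.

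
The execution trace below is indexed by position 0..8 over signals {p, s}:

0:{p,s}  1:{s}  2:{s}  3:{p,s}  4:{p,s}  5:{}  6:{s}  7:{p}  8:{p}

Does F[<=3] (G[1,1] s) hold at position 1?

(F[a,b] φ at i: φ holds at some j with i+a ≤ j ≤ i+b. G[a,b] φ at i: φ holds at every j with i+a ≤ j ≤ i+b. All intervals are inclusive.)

Yes

Check G[1,1] s at each j in [1,4]:
  j=1: holds on [2,2]
  j=2: holds on [3,3]
  j=3: holds on [4,4]
  j=4: fails at 5
Found at j=1 → formula holds.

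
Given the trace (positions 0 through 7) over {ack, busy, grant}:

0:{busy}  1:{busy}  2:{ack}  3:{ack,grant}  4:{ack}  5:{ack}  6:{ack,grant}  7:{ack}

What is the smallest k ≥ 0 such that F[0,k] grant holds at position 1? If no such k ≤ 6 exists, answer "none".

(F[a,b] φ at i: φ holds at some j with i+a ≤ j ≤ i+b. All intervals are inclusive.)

2

Scan j = 1,2,… for grant:
  j=1: fails
  j=2: fails
  j=3: holds
First hit at j=3, so smallest k = 3-1 = 2.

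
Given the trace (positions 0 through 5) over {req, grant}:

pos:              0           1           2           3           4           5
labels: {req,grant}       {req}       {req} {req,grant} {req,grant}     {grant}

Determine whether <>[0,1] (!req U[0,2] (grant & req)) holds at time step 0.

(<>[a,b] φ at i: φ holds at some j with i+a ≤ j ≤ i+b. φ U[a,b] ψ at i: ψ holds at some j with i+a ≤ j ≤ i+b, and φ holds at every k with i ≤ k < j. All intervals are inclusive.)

Check (!req U[0,2] (grant & req)) at each j in [0,1]:
  j=0: holds
  j=1: fails
Found at j=0 → formula holds.

Yes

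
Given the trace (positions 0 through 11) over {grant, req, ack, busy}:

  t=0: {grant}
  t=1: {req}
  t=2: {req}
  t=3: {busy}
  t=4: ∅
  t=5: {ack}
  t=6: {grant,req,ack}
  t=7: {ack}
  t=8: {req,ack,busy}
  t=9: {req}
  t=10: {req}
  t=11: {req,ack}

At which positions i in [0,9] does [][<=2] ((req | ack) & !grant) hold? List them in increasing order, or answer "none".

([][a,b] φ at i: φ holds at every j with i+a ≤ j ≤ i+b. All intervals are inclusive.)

Evaluate at each i in [0,9]:
  i=0: ✗ (fails at j=0)
  i=1: ✗ (fails at j=3)
  i=2: ✗ (fails at j=3)
  i=3: ✗ (fails at j=3)
  i=4: ✗ (fails at j=4)
  i=5: ✗ (fails at j=6)
  i=6: ✗ (fails at j=6)
  i=7: ✓ (all of [7,9])
  i=8: ✓ (all of [8,10])
  i=9: ✓ (all of [9,11])

7, 8, 9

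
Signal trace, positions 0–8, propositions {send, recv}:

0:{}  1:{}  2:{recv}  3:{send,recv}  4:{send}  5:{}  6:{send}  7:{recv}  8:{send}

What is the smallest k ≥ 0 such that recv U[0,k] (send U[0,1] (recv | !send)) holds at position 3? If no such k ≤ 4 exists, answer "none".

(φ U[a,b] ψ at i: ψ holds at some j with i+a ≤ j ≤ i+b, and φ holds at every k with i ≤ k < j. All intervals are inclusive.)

Need earliest j ≥ 3 with (send U[0,1] (recv | !send)), and recv at every k in [3,j-1].
  j=3: rhs holds (empty prefix). k = 0.

0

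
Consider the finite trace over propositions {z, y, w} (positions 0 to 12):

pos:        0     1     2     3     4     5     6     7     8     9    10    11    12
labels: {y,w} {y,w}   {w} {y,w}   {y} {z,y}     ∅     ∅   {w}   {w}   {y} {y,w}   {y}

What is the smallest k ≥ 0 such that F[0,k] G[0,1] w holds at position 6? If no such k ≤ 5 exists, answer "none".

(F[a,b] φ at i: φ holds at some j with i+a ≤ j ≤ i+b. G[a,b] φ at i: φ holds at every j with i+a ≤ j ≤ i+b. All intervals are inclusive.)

Scan j = 6,7,… for G[0,1] w:
  j=6: fails
  j=7: fails
  j=8: holds
First hit at j=8, so smallest k = 8-6 = 2.

2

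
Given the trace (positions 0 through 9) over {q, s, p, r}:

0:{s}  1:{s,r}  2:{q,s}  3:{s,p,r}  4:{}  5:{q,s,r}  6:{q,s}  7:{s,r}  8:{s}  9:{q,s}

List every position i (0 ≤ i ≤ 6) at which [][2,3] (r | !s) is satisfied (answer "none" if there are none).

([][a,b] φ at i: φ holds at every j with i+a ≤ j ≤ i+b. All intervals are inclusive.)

Evaluate at each i in [0,6]:
  i=0: ✗ (fails at j=2)
  i=1: ✓ (all of [3,4])
  i=2: ✓ (all of [4,5])
  i=3: ✗ (fails at j=6)
  i=4: ✗ (fails at j=6)
  i=5: ✗ (fails at j=8)
  i=6: ✗ (fails at j=8)

1, 2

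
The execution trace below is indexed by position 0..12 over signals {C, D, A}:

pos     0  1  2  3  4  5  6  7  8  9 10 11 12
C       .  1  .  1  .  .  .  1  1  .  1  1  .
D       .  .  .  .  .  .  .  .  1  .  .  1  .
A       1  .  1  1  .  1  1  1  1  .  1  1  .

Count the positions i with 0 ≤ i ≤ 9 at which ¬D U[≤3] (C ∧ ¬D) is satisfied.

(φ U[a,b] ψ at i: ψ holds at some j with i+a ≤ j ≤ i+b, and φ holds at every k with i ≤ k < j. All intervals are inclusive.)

Evaluate at each i in [0,9]:
  i=0: ✓ (rhs at j=1; lhs holds on [0,0])
  i=1: ✓ (rhs at j=1)
  i=2: ✓ (rhs at j=3; lhs holds on [2,2])
  i=3: ✓ (rhs at j=3)
  i=4: ✓ (rhs at j=7; lhs holds on [4,6])
  i=5: ✓ (rhs at j=7; lhs holds on [5,6])
  i=6: ✓ (rhs at j=7; lhs holds on [6,6])
  i=7: ✓ (rhs at j=7)
  i=8: ✗ (lhs fails at k=8 before rhs at j=10)
  i=9: ✓ (rhs at j=10; lhs holds on [9,9])
Positions where it holds: {0, 1, 2, 3, 4, 5, 6, 7, 9} → 9.

9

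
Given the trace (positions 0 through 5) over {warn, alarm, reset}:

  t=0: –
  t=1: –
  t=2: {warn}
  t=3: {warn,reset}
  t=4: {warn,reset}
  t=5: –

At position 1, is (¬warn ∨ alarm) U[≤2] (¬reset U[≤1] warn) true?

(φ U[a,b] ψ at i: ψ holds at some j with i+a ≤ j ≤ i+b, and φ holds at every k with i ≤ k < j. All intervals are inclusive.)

Yes

Need some j in [1,3] with (¬reset U[≤1] warn), and (¬warn ∨ alarm) at every k in [1,j-1].
  j=1: (¬reset U[≤1] warn) holds; no prefix to check → satisfied.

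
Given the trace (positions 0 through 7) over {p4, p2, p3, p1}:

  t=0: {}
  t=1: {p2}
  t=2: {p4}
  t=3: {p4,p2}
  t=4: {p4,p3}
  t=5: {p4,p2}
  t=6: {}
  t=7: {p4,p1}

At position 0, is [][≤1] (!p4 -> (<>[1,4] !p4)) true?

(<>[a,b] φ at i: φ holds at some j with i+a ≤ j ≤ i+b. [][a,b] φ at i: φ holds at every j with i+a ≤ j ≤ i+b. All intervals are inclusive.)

False

Check (!p4 -> (<>[1,4] !p4)) at every j in [0,1]:
  j=0: antecedent true; consequent holds (witness at 1) → ✓
  j=1: antecedent true; consequent fails (none in [2,5]) → ✗
Fails at j=1 → formula fails.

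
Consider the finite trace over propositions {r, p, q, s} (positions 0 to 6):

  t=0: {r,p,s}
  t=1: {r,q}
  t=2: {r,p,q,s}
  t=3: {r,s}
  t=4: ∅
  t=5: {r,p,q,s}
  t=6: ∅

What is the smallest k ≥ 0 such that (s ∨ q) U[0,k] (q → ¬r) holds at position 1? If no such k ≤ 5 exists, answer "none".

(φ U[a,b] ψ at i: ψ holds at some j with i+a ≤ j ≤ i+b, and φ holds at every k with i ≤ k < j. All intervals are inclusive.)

2

Need earliest j ≥ 1 with (q → ¬r), and (s ∨ q) at every k in [1,j-1].
  j=1: rhs fails.
  j=2: rhs fails.
  j=3: rhs holds; lhs holds on [1,2]. k = 2.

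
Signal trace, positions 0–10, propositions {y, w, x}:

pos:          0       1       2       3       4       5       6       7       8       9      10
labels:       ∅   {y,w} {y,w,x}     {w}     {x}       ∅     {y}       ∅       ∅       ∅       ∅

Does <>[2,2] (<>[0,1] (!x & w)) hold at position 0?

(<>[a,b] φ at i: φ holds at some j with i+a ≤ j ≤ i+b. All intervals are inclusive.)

Yes

Check <>[0,1] (!x & w) at each j in [2,2]:
  j=2: holds (witness at 3)
Found at j=2 → formula holds.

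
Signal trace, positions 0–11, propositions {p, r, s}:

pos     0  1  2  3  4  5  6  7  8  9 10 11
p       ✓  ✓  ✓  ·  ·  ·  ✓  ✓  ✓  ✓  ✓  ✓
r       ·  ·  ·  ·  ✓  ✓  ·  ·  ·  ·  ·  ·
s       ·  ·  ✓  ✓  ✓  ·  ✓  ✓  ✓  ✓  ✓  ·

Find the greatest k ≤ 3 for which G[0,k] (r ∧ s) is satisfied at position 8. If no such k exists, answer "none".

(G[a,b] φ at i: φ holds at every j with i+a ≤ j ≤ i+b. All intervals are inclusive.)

none

(r ∧ s) must hold from j=8 onward; find where it first fails.
  j=8: fails → no k works.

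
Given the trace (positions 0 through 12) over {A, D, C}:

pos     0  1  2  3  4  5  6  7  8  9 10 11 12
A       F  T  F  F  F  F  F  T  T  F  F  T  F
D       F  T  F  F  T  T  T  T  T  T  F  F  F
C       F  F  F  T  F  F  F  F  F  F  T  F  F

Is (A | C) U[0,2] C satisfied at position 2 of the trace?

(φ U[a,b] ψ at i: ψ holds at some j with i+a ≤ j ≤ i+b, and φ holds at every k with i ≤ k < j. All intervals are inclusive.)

No

Need some j in [2,4] with C, and (A | C) at every k in [2,j-1].
  j=2: C false.
  j=3: C holds, but (A | C) fails at k=2 → not this j.
  j=4: C false.
No j in the window works → until fails.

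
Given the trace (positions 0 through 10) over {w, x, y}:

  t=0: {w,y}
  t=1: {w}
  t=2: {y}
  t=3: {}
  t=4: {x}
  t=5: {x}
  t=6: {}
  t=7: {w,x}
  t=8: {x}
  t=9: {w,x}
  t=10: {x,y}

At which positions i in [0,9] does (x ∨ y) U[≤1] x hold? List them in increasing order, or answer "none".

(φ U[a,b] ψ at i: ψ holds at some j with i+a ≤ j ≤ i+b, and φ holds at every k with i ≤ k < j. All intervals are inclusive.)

4, 5, 7, 8, 9

Evaluate at each i in [0,9]:
  i=0: ✗ (no rhs in [0,1])
  i=1: ✗ (no rhs in [1,2])
  i=2: ✗ (no rhs in [2,3])
  i=3: ✗ (lhs fails at k=3 before rhs at j=4)
  i=4: ✓ (rhs at j=4)
  i=5: ✓ (rhs at j=5)
  i=6: ✗ (lhs fails at k=6 before rhs at j=7)
  i=7: ✓ (rhs at j=7)
  i=8: ✓ (rhs at j=8)
  i=9: ✓ (rhs at j=9)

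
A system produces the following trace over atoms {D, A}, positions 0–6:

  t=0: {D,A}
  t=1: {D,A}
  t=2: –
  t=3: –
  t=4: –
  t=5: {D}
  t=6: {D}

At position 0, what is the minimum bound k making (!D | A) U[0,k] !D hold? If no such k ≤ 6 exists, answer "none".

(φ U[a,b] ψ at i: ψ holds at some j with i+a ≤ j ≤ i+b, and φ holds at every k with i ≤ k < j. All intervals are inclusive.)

Need earliest j ≥ 0 with !D, and (!D | A) at every k in [0,j-1].
  j=0: rhs fails.
  j=1: rhs fails.
  j=2: rhs holds; lhs holds on [0,1]. k = 2.

2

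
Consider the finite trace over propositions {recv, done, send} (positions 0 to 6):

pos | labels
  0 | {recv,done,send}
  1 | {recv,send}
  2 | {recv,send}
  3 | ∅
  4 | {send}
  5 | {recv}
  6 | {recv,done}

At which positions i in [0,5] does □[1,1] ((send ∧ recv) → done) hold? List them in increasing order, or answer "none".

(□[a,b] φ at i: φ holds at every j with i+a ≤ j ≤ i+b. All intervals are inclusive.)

Evaluate at each i in [0,5]:
  i=0: ✗ (fails at j=1)
  i=1: ✗ (fails at j=2)
  i=2: ✓ (all of [3,3])
  i=3: ✓ (all of [4,4])
  i=4: ✓ (all of [5,5])
  i=5: ✓ (all of [6,6])

2, 3, 4, 5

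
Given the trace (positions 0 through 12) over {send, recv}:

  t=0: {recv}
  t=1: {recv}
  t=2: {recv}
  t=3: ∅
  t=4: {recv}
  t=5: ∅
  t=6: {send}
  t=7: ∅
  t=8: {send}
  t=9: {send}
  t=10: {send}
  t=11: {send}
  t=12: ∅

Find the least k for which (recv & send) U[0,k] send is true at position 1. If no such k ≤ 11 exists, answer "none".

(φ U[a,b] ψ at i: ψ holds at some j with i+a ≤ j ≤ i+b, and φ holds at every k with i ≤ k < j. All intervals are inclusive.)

none

Need earliest j ≥ 1 with send, and (recv & send) at every k in [1,j-1].
  j=1: rhs fails.
  j=2: rhs fails.
  j=3: rhs fails.
  j=4: rhs fails.
  j=5: rhs fails.
  j=6: rhs holds but lhs fails at k=1.
  j=7: rhs fails.
  j=8: rhs holds but lhs fails at k=1.
  j=9: rhs holds but lhs fails at k=1.
  j=10: rhs holds but lhs fails at k=1.
  j=11: rhs holds but lhs fails at k=1.
  j=12: rhs fails.
No witness within the range → none.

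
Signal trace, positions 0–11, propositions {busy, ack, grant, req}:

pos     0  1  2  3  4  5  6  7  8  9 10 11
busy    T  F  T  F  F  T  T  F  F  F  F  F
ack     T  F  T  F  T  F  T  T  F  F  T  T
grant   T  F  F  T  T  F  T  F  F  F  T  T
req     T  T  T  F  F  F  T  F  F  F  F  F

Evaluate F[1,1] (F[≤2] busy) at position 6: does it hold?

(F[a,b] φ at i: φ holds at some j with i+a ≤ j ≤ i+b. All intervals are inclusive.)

Does not hold

Check F[≤2] busy at each j in [7,7]:
  j=7: fails (none in [7,9])
No position in the window satisfies it → formula fails.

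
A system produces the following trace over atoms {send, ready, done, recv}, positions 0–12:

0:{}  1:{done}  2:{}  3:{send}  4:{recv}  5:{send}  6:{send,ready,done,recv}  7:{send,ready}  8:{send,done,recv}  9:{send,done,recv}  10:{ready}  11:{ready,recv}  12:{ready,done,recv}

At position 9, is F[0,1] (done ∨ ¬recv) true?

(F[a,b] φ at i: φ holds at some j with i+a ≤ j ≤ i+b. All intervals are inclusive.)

Holds

Check (done ∨ ¬recv) at each j in [9,10]:
  j=9: true
  j=10: true
Found at j=9 → formula holds.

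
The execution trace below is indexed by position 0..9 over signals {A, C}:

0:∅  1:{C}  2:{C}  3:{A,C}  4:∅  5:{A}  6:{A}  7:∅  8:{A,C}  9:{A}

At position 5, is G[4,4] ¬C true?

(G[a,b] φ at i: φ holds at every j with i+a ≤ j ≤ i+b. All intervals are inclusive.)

Holds

Check ¬C at every j in [9,9]:
  j=9: true
All positions satisfy it → formula holds.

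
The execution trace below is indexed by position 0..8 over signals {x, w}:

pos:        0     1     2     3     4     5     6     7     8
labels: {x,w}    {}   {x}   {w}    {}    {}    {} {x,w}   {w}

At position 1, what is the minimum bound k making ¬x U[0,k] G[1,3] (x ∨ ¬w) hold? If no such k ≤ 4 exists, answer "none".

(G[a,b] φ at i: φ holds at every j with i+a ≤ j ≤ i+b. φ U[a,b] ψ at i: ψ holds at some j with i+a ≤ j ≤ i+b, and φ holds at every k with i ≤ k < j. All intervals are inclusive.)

Need earliest j ≥ 1 with G[1,3] (x ∨ ¬w), and ¬x at every k in [1,j-1].
  j=1: rhs fails.
  j=2: rhs fails.
  j=3: rhs holds but lhs fails at k=2.
  j=4: rhs holds but lhs fails at k=2.
  j=5: rhs fails.
No witness within the range → none.

none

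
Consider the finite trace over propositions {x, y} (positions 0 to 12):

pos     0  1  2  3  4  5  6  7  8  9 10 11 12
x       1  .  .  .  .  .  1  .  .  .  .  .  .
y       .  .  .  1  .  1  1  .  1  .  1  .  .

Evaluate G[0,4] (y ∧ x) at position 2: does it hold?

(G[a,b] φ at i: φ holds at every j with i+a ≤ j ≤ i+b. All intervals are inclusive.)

Check (y ∧ x) at every j in [2,6]:
  j=2: false
  j=3: false
  j=4: false
  j=5: false
  j=6: true
Fails at j=2 → formula fails.

No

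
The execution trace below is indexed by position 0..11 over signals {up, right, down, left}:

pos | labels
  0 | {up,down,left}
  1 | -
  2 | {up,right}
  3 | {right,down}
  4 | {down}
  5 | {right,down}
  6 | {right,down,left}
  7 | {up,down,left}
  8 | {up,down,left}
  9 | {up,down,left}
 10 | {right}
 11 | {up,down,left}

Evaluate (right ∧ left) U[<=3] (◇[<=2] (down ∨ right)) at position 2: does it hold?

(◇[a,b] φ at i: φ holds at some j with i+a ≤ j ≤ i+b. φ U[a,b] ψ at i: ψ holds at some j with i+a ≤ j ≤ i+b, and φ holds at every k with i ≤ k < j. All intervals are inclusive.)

Need some j in [2,5] with ◇[<=2] (down ∨ right), and (right ∧ left) at every k in [2,j-1].
  j=2: ◇[<=2] (down ∨ right) holds; no prefix to check → satisfied.

Holds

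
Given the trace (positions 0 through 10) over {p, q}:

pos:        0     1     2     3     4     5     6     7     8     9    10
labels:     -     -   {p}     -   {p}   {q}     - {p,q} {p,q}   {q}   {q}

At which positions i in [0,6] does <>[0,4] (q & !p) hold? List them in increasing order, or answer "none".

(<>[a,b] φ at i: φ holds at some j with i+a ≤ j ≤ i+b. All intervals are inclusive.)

Evaluate at each i in [0,6]:
  i=0: ✗ (none in [0,4])
  i=1: ✓ (witness j=5)
  i=2: ✓ (witness j=5)
  i=3: ✓ (witness j=5)
  i=4: ✓ (witness j=5)
  i=5: ✓ (witness j=5)
  i=6: ✓ (witness j=9)

1, 2, 3, 4, 5, 6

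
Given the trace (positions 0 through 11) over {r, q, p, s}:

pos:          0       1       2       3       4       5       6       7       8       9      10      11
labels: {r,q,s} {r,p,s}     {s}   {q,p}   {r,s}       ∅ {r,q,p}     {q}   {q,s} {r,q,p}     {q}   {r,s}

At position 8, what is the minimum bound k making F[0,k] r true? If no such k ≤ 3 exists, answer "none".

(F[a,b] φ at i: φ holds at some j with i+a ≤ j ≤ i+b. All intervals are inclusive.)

1

Scan j = 8,9,… for r:
  j=8: fails
  j=9: holds
First hit at j=9, so smallest k = 9-8 = 1.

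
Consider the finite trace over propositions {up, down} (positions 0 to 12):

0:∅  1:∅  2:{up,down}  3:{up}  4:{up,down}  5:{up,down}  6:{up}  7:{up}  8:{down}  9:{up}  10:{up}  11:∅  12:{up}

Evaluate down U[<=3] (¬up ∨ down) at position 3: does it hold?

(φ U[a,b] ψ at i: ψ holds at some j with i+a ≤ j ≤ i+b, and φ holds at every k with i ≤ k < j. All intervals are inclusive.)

False

Need some j in [3,6] with (¬up ∨ down), and down at every k in [3,j-1].
  j=3: (¬up ∨ down) false.
  j=4: (¬up ∨ down) holds, but down fails at k=3 → not this j.
  j=5: (¬up ∨ down) holds, but down fails at k=3 → not this j.
  j=6: (¬up ∨ down) false.
No j in the window works → until fails.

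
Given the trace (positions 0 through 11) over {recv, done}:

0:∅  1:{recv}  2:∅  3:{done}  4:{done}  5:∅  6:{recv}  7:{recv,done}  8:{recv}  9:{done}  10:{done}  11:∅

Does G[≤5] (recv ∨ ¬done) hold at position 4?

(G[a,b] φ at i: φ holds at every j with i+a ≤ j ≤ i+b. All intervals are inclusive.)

No

Check (recv ∨ ¬done) at every j in [4,9]:
  j=4: false
  j=5: true
  j=6: true
  j=7: true
  j=8: true
  j=9: false
Fails at j=4 → formula fails.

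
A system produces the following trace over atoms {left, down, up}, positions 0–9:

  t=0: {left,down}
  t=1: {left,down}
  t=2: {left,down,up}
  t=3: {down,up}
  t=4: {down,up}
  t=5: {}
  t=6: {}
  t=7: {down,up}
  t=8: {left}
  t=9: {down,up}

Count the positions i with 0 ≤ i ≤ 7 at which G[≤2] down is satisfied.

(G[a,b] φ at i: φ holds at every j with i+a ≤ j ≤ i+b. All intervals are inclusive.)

Evaluate at each i in [0,7]:
  i=0: ✓ (all of [0,2])
  i=1: ✓ (all of [1,3])
  i=2: ✓ (all of [2,4])
  i=3: ✗ (fails at j=5)
  i=4: ✗ (fails at j=5)
  i=5: ✗ (fails at j=5)
  i=6: ✗ (fails at j=6)
  i=7: ✗ (fails at j=8)
Positions where it holds: {0, 1, 2} → 3.

3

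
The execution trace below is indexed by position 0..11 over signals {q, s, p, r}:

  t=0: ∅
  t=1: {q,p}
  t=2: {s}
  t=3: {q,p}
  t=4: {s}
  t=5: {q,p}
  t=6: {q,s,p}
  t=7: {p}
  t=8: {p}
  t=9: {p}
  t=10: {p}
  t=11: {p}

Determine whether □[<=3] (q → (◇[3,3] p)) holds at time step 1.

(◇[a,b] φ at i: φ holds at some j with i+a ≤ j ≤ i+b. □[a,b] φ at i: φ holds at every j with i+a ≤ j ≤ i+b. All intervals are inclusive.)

No

Check (q → (◇[3,3] p)) at every j in [1,4]:
  j=1: antecedent true; consequent fails (none in [4,4]) → ✗
  j=2: antecedent false → ✓
  j=3: antecedent true; consequent holds (witness at 6) → ✓
  j=4: antecedent false → ✓
Fails at j=1 → formula fails.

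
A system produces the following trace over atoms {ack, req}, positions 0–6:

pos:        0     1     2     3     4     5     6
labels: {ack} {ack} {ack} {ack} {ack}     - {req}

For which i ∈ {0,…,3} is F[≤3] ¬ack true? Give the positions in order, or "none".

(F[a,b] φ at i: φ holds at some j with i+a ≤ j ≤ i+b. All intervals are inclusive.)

2, 3

Evaluate at each i in [0,3]:
  i=0: ✗ (none in [0,3])
  i=1: ✗ (none in [1,4])
  i=2: ✓ (witness j=5)
  i=3: ✓ (witness j=5)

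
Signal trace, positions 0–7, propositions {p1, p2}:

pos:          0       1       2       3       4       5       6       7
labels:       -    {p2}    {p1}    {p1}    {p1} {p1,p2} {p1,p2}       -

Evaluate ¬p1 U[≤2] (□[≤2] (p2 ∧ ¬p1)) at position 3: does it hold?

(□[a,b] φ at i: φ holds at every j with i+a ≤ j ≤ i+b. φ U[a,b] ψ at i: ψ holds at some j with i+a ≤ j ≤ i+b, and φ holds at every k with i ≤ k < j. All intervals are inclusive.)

No

Need some j in [3,5] with □[≤2] (p2 ∧ ¬p1), and ¬p1 at every k in [3,j-1].
  j=3: □[≤2] (p2 ∧ ¬p1) — fails at 3.
  j=4: □[≤2] (p2 ∧ ¬p1) — fails at 4.
  j=5: □[≤2] (p2 ∧ ¬p1) — fails at 5.
No j in the window works → until fails.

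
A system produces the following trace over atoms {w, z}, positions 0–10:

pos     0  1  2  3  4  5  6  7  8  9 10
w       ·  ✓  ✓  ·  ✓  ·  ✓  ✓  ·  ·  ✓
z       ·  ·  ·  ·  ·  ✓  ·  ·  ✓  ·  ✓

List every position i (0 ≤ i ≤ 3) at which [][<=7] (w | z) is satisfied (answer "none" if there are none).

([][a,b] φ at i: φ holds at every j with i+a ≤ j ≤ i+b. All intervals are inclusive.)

Evaluate at each i in [0,3]:
  i=0: ✗ (fails at j=0)
  i=1: ✗ (fails at j=3)
  i=2: ✗ (fails at j=3)
  i=3: ✗ (fails at j=3)

none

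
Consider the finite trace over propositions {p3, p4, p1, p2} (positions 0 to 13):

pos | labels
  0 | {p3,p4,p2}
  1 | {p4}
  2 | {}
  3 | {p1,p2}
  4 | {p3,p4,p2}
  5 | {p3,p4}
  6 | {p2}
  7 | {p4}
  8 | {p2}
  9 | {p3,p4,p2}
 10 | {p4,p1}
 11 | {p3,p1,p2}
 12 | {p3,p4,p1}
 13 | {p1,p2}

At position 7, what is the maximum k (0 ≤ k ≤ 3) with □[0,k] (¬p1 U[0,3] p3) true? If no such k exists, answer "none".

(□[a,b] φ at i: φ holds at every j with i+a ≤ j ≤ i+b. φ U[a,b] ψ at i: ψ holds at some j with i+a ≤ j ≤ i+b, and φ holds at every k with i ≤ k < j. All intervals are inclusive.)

2

(¬p1 U[0,3] p3) must hold from j=7 onward; find where it first fails.
  j=7: holds
  j=8: holds
  j=9: holds
  j=10: fails
Holds on [7,9], so largest k = 2.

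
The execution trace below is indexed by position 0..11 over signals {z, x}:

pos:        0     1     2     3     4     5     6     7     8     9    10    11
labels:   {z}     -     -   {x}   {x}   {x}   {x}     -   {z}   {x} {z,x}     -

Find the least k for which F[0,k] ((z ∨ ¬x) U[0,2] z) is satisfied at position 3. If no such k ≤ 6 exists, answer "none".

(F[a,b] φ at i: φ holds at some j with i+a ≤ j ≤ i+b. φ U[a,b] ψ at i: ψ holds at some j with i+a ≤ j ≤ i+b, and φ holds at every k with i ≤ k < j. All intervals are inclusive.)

Scan j = 3,4,… for ((z ∨ ¬x) U[0,2] z):
  j=3: fails
  j=4: fails
  j=5: fails
  j=6: fails
  j=7: holds
First hit at j=7, so smallest k = 7-3 = 4.

4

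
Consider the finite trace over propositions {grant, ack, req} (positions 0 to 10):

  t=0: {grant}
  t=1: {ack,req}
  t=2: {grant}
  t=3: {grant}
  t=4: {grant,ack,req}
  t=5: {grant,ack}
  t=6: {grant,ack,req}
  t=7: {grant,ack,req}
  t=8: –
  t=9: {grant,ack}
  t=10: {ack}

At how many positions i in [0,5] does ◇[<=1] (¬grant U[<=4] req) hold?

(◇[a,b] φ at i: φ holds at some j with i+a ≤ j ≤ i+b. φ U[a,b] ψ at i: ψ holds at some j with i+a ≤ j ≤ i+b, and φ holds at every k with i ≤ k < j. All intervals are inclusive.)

5

Evaluate at each i in [0,5]:
  i=0: ✓ (witness j=1)
  i=1: ✓ (witness j=1)
  i=2: ✗ (none in [2,3])
  i=3: ✓ (witness j=4)
  i=4: ✓ (witness j=4)
  i=5: ✓ (witness j=6)
Positions where it holds: {0, 1, 3, 4, 5} → 5.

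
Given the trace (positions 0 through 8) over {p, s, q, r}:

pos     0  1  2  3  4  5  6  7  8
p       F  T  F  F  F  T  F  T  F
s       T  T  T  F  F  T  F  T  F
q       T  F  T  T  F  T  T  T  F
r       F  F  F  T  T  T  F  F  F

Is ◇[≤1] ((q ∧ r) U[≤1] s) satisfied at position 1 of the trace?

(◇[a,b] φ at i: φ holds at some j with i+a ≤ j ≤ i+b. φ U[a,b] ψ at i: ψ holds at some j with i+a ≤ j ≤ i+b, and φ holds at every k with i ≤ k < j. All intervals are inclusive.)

Check ((q ∧ r) U[≤1] s) at each j in [1,2]:
  j=1: holds
  j=2: holds
Found at j=1 → formula holds.

Holds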